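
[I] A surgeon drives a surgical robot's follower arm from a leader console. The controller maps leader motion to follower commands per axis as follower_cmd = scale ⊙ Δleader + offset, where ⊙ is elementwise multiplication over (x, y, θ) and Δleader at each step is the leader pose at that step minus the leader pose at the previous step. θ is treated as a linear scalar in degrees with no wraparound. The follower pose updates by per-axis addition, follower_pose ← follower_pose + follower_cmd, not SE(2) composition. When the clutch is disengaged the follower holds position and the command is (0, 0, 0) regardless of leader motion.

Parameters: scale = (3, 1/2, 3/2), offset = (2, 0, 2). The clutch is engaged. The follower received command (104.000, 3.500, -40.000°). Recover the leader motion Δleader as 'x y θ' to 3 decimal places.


34.000 7.000 -28.000

axis x: (104.000 − 2) / (3) = 34.000
axis y: (3.500 − 0) / (1/2) = 7.000
axis θ: (-40.000 − 2) / (3/2) = -28.000


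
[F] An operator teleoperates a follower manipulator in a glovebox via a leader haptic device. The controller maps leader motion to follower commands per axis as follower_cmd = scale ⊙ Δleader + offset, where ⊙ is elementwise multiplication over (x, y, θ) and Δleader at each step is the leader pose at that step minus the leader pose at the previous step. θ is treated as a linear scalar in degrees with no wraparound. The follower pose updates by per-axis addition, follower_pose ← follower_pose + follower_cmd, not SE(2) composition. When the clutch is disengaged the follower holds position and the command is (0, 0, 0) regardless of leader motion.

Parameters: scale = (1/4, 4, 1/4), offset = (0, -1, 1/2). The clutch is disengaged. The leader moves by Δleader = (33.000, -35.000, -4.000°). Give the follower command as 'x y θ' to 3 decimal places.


clutch disengaged → follower holds; cmd = (0, 0, 0)

0.000 0.000 0.000


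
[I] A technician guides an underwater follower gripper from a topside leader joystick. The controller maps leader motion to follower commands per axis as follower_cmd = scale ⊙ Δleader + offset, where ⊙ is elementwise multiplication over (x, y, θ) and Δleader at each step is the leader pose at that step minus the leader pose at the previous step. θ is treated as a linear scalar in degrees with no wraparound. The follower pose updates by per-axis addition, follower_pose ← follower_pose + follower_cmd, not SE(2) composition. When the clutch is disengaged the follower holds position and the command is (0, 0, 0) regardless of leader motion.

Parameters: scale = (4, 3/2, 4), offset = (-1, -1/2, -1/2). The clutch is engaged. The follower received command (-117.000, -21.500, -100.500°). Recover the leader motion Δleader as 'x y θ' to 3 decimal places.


axis x: (-117.000 − -1) / (4) = -29.000
axis y: (-21.500 − -1/2) / (3/2) = -14.000
axis θ: (-100.500 − -1/2) / (4) = -25.000

-29.000 -14.000 -25.000


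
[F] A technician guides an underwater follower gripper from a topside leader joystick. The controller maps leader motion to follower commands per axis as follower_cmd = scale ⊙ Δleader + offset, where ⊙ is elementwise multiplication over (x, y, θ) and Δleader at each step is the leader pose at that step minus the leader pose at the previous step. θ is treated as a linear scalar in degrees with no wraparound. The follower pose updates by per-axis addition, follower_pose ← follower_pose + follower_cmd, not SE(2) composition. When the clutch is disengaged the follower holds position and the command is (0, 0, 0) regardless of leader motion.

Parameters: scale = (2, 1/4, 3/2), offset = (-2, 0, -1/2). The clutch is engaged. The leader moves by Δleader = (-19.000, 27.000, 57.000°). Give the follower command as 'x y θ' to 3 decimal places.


-40.000 6.750 85.000

axis x: 2·-19.000 + -2 = -40.000
axis y: 1/4·27.000 + 0 = 6.750
axis θ: 3/2·57.000 + -1/2 = 85.000


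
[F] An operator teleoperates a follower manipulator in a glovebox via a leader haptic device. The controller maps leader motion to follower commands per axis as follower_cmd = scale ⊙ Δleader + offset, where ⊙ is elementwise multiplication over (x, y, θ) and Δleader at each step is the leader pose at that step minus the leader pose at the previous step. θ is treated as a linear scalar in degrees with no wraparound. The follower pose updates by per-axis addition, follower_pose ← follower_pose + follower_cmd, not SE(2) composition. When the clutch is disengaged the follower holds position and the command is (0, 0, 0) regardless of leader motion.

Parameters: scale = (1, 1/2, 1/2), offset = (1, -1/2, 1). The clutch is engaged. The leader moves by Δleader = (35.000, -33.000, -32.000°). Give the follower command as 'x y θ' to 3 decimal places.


axis x: 1·35.000 + 1 = 36.000
axis y: 1/2·-33.000 + -1/2 = -17.000
axis θ: 1/2·-32.000 + 1 = -15.000

36.000 -17.000 -15.000


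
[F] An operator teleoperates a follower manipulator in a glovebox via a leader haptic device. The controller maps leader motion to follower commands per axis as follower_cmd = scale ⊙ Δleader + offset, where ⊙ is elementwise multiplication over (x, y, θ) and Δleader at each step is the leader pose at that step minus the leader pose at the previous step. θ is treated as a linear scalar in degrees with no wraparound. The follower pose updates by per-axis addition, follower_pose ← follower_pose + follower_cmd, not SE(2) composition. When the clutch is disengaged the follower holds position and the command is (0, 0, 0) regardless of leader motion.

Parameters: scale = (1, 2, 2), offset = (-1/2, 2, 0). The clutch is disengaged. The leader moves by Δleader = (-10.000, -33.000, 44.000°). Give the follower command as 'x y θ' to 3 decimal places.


0.000 0.000 0.000

clutch disengaged → follower holds; cmd = (0, 0, 0)


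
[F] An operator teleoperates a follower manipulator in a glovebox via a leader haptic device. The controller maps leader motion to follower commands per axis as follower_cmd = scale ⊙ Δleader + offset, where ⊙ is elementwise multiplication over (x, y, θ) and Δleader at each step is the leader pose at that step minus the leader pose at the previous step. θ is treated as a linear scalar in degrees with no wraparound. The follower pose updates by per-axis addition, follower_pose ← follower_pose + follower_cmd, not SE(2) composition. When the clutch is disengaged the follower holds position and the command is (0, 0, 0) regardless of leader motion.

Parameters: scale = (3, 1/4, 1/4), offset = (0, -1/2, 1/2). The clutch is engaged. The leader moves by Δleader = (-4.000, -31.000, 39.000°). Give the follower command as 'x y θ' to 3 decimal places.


axis x: 3·-4.000 + 0 = -12.000
axis y: 1/4·-31.000 + -1/2 = -8.250
axis θ: 1/4·39.000 + 1/2 = 10.250

-12.000 -8.250 10.250


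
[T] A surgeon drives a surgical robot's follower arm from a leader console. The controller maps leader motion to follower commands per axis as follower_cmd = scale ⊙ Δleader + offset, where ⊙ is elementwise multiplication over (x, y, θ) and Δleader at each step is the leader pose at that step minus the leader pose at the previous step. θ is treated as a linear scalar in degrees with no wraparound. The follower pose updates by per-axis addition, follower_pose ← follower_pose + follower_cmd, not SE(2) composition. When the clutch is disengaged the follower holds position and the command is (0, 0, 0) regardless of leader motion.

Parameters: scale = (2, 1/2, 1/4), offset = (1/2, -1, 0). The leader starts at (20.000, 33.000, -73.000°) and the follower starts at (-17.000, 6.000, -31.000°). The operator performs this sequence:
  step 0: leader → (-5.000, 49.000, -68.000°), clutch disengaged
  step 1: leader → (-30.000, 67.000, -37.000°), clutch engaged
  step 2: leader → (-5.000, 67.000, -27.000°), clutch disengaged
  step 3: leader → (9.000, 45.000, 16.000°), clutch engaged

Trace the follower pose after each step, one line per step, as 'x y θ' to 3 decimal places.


step 0: Δleader=(-25.000, 16.000, 5.000°), disengaged; cmd=(0,0,0) → follower holds at (-17.000, 6.000, -31.000°)
step 1: Δleader=(-25.000, 18.000, 31.000°), engaged; cmd=(-49.500, 8.000, 7.750°) → follower=(-66.500, 14.000, -23.250°)
step 2: Δleader=(25.000, 0.000, 10.000°), disengaged; cmd=(0,0,0) → follower holds at (-66.500, 14.000, -23.250°)
step 3: Δleader=(14.000, -22.000, 43.000°), engaged; cmd=(28.500, -12.000, 10.750°) → follower=(-38.000, 2.000, -12.500°)

-17.000 6.000 -31.000
-66.500 14.000 -23.250
-66.500 14.000 -23.250
-38.000 2.000 -12.500


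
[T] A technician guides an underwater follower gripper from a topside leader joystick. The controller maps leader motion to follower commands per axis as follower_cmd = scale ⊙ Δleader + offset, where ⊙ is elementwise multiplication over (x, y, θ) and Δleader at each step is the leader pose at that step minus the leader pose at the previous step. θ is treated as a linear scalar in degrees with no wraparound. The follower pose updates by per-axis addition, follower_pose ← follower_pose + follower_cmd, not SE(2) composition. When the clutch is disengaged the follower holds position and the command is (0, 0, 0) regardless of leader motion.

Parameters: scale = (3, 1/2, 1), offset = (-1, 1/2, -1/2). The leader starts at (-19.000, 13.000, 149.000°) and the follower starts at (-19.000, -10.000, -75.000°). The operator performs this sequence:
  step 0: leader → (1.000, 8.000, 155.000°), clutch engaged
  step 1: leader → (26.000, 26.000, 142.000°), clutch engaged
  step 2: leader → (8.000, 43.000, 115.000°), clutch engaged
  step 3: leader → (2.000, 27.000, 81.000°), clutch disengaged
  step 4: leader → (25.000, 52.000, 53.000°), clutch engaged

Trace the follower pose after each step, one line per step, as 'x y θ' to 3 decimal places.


40.000 -12.000 -69.500
114.000 -2.500 -83.000
59.000 6.500 -110.500
59.000 6.500 -110.500
127.000 19.500 -139.000

step 0: Δleader=(20.000, -5.000, 6.000°), engaged; cmd=(59.000, -2.000, 5.500°) → follower=(40.000, -12.000, -69.500°)
step 1: Δleader=(25.000, 18.000, -13.000°), engaged; cmd=(74.000, 9.500, -13.500°) → follower=(114.000, -2.500, -83.000°)
step 2: Δleader=(-18.000, 17.000, -27.000°), engaged; cmd=(-55.000, 9.000, -27.500°) → follower=(59.000, 6.500, -110.500°)
step 3: Δleader=(-6.000, -16.000, -34.000°), disengaged; cmd=(0,0,0) → follower holds at (59.000, 6.500, -110.500°)
step 4: Δleader=(23.000, 25.000, -28.000°), engaged; cmd=(68.000, 13.000, -28.500°) → follower=(127.000, 19.500, -139.000°)


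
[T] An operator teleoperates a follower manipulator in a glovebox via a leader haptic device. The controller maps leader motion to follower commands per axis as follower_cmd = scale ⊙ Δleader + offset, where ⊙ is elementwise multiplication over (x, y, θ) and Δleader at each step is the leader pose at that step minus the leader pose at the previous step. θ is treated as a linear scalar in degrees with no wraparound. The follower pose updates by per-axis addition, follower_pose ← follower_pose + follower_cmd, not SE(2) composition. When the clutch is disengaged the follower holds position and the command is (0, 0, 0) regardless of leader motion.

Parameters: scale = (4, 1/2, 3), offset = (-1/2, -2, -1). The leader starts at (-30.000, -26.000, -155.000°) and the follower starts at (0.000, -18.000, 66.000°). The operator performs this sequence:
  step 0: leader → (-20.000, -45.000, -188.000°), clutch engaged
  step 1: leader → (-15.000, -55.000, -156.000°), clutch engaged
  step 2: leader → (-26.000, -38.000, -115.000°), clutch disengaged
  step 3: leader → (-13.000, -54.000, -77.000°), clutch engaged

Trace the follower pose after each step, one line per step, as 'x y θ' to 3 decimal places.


39.500 -29.500 -34.000
59.000 -36.500 61.000
59.000 -36.500 61.000
110.500 -46.500 174.000

step 0: Δleader=(10.000, -19.000, -33.000°), engaged; cmd=(39.500, -11.500, -100.000°) → follower=(39.500, -29.500, -34.000°)
step 1: Δleader=(5.000, -10.000, 32.000°), engaged; cmd=(19.500, -7.000, 95.000°) → follower=(59.000, -36.500, 61.000°)
step 2: Δleader=(-11.000, 17.000, 41.000°), disengaged; cmd=(0,0,0) → follower holds at (59.000, -36.500, 61.000°)
step 3: Δleader=(13.000, -16.000, 38.000°), engaged; cmd=(51.500, -10.000, 113.000°) → follower=(110.500, -46.500, 174.000°)


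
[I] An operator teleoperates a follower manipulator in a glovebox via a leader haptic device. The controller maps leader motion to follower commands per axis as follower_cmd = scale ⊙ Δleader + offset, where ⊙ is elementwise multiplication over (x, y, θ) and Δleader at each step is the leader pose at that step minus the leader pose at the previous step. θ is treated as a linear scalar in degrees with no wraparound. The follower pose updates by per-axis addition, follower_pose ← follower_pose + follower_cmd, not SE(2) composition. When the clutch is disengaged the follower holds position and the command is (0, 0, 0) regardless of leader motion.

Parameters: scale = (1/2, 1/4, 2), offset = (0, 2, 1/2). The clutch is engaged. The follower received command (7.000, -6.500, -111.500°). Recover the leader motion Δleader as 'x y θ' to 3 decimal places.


14.000 -34.000 -56.000

axis x: (7.000 − 0) / (1/2) = 14.000
axis y: (-6.500 − 2) / (1/4) = -34.000
axis θ: (-111.500 − 1/2) / (2) = -56.000


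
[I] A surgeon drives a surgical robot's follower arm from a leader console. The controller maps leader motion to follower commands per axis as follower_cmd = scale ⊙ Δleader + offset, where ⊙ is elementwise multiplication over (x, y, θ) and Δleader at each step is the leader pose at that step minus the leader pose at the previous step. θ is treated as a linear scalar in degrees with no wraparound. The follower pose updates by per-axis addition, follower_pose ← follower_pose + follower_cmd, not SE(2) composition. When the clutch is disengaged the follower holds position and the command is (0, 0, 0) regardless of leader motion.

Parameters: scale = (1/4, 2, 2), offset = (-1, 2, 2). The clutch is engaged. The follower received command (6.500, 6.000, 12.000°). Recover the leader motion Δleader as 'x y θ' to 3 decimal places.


30.000 2.000 5.000

axis x: (6.500 − -1) / (1/4) = 30.000
axis y: (6.000 − 2) / (2) = 2.000
axis θ: (12.000 − 2) / (2) = 5.000


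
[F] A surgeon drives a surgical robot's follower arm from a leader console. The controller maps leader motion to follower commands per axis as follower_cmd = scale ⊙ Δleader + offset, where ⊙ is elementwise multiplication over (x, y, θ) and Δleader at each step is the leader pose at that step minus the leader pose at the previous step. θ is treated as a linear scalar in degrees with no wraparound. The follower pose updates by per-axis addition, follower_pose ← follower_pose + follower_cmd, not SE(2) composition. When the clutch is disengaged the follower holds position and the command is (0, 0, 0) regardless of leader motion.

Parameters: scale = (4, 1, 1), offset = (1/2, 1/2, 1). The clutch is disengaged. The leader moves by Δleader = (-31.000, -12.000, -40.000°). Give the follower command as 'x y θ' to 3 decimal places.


0.000 0.000 0.000

clutch disengaged → follower holds; cmd = (0, 0, 0)


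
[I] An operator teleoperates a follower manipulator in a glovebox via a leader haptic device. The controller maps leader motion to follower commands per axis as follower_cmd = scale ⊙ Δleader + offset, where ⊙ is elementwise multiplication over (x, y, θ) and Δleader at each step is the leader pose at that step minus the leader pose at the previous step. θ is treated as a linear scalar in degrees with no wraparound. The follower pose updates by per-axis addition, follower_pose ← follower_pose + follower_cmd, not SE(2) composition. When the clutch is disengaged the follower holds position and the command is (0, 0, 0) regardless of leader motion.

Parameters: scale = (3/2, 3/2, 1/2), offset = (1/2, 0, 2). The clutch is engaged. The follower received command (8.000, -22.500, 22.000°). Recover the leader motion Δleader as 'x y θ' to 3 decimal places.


axis x: (8.000 − 1/2) / (3/2) = 5.000
axis y: (-22.500 − 0) / (3/2) = -15.000
axis θ: (22.000 − 2) / (1/2) = 40.000

5.000 -15.000 40.000


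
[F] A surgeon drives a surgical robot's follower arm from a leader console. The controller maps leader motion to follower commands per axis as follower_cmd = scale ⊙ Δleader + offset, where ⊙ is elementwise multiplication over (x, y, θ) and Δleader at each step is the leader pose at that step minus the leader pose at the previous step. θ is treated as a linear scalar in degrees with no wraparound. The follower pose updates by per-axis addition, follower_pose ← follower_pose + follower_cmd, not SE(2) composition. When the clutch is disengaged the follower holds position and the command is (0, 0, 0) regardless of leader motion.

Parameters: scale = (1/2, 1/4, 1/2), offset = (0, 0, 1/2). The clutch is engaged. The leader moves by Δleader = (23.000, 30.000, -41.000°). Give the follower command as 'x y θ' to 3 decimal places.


11.500 7.500 -20.000

axis x: 1/2·23.000 + 0 = 11.500
axis y: 1/4·30.000 + 0 = 7.500
axis θ: 1/2·-41.000 + 1/2 = -20.000


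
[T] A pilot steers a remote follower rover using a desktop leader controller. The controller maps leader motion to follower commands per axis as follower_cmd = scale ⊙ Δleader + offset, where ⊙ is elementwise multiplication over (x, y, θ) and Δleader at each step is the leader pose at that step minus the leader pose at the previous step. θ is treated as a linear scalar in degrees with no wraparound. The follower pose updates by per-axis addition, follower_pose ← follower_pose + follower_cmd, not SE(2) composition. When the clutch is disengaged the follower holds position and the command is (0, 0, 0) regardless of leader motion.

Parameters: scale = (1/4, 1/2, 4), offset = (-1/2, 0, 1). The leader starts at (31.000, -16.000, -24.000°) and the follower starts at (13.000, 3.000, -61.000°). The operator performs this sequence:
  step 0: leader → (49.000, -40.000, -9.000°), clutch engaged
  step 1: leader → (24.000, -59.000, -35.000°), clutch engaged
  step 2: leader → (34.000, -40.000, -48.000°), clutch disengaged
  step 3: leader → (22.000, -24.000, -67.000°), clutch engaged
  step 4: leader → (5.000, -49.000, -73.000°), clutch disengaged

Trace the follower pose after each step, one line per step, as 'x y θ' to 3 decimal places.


step 0: Δleader=(18.000, -24.000, 15.000°), engaged; cmd=(4.000, -12.000, 61.000°) → follower=(17.000, -9.000, 0.000°)
step 1: Δleader=(-25.000, -19.000, -26.000°), engaged; cmd=(-6.750, -9.500, -103.000°) → follower=(10.250, -18.500, -103.000°)
step 2: Δleader=(10.000, 19.000, -13.000°), disengaged; cmd=(0,0,0) → follower holds at (10.250, -18.500, -103.000°)
step 3: Δleader=(-12.000, 16.000, -19.000°), engaged; cmd=(-3.500, 8.000, -75.000°) → follower=(6.750, -10.500, -178.000°)
step 4: Δleader=(-17.000, -25.000, -6.000°), disengaged; cmd=(0,0,0) → follower holds at (6.750, -10.500, -178.000°)

17.000 -9.000 0.000
10.250 -18.500 -103.000
10.250 -18.500 -103.000
6.750 -10.500 -178.000
6.750 -10.500 -178.000


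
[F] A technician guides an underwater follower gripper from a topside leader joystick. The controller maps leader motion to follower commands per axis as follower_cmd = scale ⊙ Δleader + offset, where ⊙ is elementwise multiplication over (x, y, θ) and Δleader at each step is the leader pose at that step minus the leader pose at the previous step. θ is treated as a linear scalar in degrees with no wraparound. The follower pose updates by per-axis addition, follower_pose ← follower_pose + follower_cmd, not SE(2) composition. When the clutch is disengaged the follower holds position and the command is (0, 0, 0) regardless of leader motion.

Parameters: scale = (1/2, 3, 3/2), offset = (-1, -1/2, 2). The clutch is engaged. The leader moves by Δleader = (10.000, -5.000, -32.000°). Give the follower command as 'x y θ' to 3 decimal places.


axis x: 1/2·10.000 + -1 = 4.000
axis y: 3·-5.000 + -1/2 = -15.500
axis θ: 3/2·-32.000 + 2 = -46.000

4.000 -15.500 -46.000


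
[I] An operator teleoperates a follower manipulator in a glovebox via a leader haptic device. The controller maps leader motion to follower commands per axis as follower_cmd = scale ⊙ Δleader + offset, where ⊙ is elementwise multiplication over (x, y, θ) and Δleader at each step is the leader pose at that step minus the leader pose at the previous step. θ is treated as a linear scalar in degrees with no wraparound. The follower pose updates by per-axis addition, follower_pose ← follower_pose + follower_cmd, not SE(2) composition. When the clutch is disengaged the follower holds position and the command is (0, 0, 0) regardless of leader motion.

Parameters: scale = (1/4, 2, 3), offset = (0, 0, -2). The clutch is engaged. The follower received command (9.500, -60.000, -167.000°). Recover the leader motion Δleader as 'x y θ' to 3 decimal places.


38.000 -30.000 -55.000

axis x: (9.500 − 0) / (1/4) = 38.000
axis y: (-60.000 − 0) / (2) = -30.000
axis θ: (-167.000 − -2) / (3) = -55.000


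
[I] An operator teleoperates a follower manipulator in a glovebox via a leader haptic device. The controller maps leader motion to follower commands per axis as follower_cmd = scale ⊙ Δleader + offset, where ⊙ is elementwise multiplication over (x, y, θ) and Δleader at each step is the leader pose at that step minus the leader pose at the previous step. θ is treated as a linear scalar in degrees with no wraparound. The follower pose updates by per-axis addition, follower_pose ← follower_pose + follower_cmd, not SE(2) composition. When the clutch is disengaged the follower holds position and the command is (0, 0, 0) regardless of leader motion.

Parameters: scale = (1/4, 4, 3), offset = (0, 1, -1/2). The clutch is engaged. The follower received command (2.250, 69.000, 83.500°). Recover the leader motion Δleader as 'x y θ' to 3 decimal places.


axis x: (2.250 − 0) / (1/4) = 9.000
axis y: (69.000 − 1) / (4) = 17.000
axis θ: (83.500 − -1/2) / (3) = 28.000

9.000 17.000 28.000


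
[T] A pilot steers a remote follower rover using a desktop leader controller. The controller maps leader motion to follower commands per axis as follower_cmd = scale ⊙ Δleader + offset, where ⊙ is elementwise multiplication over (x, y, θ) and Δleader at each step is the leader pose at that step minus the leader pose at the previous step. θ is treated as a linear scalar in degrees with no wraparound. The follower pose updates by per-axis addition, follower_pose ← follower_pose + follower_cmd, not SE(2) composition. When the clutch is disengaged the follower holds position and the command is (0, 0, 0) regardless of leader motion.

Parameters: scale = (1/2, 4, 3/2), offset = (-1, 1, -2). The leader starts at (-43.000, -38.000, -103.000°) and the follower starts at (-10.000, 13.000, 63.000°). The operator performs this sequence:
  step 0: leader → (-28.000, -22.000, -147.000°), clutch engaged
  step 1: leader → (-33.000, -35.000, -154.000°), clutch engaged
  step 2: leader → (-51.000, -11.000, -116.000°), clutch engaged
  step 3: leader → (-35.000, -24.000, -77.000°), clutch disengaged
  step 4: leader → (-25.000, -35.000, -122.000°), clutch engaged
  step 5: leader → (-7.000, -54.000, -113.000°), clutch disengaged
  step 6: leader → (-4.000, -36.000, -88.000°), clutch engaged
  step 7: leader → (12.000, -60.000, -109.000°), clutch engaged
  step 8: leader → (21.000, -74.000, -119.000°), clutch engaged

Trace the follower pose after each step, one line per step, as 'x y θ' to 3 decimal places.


step 0: Δleader=(15.000, 16.000, -44.000°), engaged; cmd=(6.500, 65.000, -68.000°) → follower=(-3.500, 78.000, -5.000°)
step 1: Δleader=(-5.000, -13.000, -7.000°), engaged; cmd=(-3.500, -51.000, -12.500°) → follower=(-7.000, 27.000, -17.500°)
step 2: Δleader=(-18.000, 24.000, 38.000°), engaged; cmd=(-10.000, 97.000, 55.000°) → follower=(-17.000, 124.000, 37.500°)
step 3: Δleader=(16.000, -13.000, 39.000°), disengaged; cmd=(0,0,0) → follower holds at (-17.000, 124.000, 37.500°)
step 4: Δleader=(10.000, -11.000, -45.000°), engaged; cmd=(4.000, -43.000, -69.500°) → follower=(-13.000, 81.000, -32.000°)
step 5: Δleader=(18.000, -19.000, 9.000°), disengaged; cmd=(0,0,0) → follower holds at (-13.000, 81.000, -32.000°)
step 6: Δleader=(3.000, 18.000, 25.000°), engaged; cmd=(0.500, 73.000, 35.500°) → follower=(-12.500, 154.000, 3.500°)
step 7: Δleader=(16.000, -24.000, -21.000°), engaged; cmd=(7.000, -95.000, -33.500°) → follower=(-5.500, 59.000, -30.000°)
step 8: Δleader=(9.000, -14.000, -10.000°), engaged; cmd=(3.500, -55.000, -17.000°) → follower=(-2.000, 4.000, -47.000°)

-3.500 78.000 -5.000
-7.000 27.000 -17.500
-17.000 124.000 37.500
-17.000 124.000 37.500
-13.000 81.000 -32.000
-13.000 81.000 -32.000
-12.500 154.000 3.500
-5.500 59.000 -30.000
-2.000 4.000 -47.000


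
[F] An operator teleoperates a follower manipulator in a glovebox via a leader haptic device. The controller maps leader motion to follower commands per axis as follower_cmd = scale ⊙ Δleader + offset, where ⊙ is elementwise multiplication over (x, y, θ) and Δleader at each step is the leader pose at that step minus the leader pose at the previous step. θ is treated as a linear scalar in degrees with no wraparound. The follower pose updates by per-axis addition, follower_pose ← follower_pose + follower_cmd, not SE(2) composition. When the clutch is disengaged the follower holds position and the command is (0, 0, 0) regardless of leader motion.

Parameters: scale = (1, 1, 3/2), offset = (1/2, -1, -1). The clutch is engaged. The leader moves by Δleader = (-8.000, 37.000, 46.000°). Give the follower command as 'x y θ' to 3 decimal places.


axis x: 1·-8.000 + 1/2 = -7.500
axis y: 1·37.000 + -1 = 36.000
axis θ: 3/2·46.000 + -1 = 68.000

-7.500 36.000 68.000


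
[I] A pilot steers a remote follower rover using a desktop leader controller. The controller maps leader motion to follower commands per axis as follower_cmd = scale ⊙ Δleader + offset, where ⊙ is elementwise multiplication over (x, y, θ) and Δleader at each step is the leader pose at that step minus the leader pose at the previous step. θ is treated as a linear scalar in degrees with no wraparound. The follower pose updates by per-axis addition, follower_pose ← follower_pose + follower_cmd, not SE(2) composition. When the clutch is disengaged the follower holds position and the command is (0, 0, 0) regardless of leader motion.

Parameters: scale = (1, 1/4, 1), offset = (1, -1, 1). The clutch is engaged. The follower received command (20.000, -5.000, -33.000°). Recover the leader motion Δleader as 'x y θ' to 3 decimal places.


19.000 -16.000 -34.000

axis x: (20.000 − 1) / (1) = 19.000
axis y: (-5.000 − -1) / (1/4) = -16.000
axis θ: (-33.000 − 1) / (1) = -34.000


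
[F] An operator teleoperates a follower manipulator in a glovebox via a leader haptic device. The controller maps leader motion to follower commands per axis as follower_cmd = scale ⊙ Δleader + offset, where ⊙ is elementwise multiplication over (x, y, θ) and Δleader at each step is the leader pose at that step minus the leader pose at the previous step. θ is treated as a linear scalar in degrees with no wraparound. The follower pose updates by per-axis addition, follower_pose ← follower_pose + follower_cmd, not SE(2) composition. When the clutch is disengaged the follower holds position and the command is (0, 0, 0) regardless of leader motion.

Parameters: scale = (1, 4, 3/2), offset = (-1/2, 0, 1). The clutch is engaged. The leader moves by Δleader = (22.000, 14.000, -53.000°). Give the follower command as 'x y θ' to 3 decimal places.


axis x: 1·22.000 + -1/2 = 21.500
axis y: 4·14.000 + 0 = 56.000
axis θ: 3/2·-53.000 + 1 = -78.500

21.500 56.000 -78.500


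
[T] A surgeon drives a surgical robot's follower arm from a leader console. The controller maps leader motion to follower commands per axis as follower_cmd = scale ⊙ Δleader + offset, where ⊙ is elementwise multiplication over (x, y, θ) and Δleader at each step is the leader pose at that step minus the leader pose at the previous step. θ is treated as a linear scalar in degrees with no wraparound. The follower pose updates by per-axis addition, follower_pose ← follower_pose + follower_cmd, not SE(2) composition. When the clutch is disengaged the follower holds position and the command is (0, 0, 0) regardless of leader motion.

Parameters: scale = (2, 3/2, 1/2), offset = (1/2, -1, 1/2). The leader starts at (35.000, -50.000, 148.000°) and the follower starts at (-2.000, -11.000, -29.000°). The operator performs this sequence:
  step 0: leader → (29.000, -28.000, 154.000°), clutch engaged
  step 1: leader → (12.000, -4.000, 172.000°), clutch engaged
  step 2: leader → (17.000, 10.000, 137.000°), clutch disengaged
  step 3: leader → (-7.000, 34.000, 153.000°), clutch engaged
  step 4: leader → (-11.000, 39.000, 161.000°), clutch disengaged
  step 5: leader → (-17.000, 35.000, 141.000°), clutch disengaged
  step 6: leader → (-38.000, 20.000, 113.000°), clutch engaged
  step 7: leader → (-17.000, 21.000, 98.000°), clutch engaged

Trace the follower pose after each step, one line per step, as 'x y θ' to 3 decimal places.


-13.500 21.000 -25.500
-47.000 56.000 -16.000
-47.000 56.000 -16.000
-94.500 91.000 -7.500
-94.500 91.000 -7.500
-94.500 91.000 -7.500
-136.000 67.500 -21.000
-93.500 68.000 -28.000

step 0: Δleader=(-6.000, 22.000, 6.000°), engaged; cmd=(-11.500, 32.000, 3.500°) → follower=(-13.500, 21.000, -25.500°)
step 1: Δleader=(-17.000, 24.000, 18.000°), engaged; cmd=(-33.500, 35.000, 9.500°) → follower=(-47.000, 56.000, -16.000°)
step 2: Δleader=(5.000, 14.000, -35.000°), disengaged; cmd=(0,0,0) → follower holds at (-47.000, 56.000, -16.000°)
step 3: Δleader=(-24.000, 24.000, 16.000°), engaged; cmd=(-47.500, 35.000, 8.500°) → follower=(-94.500, 91.000, -7.500°)
step 4: Δleader=(-4.000, 5.000, 8.000°), disengaged; cmd=(0,0,0) → follower holds at (-94.500, 91.000, -7.500°)
step 5: Δleader=(-6.000, -4.000, -20.000°), disengaged; cmd=(0,0,0) → follower holds at (-94.500, 91.000, -7.500°)
step 6: Δleader=(-21.000, -15.000, -28.000°), engaged; cmd=(-41.500, -23.500, -13.500°) → follower=(-136.000, 67.500, -21.000°)
step 7: Δleader=(21.000, 1.000, -15.000°), engaged; cmd=(42.500, 0.500, -7.000°) → follower=(-93.500, 68.000, -28.000°)


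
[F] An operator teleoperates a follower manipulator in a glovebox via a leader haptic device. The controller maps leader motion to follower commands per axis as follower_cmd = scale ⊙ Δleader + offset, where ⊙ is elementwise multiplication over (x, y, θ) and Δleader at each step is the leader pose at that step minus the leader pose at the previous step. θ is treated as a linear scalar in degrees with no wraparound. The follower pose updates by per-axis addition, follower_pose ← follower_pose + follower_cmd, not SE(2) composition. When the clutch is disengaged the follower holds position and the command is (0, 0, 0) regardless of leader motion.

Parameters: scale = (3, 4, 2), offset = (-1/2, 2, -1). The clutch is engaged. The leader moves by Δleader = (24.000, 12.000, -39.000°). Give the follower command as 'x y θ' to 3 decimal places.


71.500 50.000 -79.000

axis x: 3·24.000 + -1/2 = 71.500
axis y: 4·12.000 + 2 = 50.000
axis θ: 2·-39.000 + -1 = -79.000


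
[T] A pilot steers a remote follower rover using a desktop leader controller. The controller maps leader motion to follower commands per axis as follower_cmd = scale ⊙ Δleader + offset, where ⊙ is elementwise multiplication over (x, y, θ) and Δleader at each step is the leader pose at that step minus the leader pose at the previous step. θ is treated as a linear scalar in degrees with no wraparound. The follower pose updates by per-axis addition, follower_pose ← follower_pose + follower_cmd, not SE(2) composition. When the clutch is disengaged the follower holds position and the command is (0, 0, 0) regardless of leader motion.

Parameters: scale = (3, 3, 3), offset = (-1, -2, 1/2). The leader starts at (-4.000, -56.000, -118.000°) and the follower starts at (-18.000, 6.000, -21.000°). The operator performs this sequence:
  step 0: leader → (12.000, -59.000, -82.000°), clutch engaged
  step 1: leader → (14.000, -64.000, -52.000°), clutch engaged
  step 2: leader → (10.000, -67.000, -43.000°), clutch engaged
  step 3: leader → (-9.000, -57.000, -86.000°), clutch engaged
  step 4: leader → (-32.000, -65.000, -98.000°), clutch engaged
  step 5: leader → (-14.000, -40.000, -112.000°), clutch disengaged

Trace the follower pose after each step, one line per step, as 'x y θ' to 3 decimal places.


step 0: Δleader=(16.000, -3.000, 36.000°), engaged; cmd=(47.000, -11.000, 108.500°) → follower=(29.000, -5.000, 87.500°)
step 1: Δleader=(2.000, -5.000, 30.000°), engaged; cmd=(5.000, -17.000, 90.500°) → follower=(34.000, -22.000, 178.000°)
step 2: Δleader=(-4.000, -3.000, 9.000°), engaged; cmd=(-13.000, -11.000, 27.500°) → follower=(21.000, -33.000, 205.500°)
step 3: Δleader=(-19.000, 10.000, -43.000°), engaged; cmd=(-58.000, 28.000, -128.500°) → follower=(-37.000, -5.000, 77.000°)
step 4: Δleader=(-23.000, -8.000, -12.000°), engaged; cmd=(-70.000, -26.000, -35.500°) → follower=(-107.000, -31.000, 41.500°)
step 5: Δleader=(18.000, 25.000, -14.000°), disengaged; cmd=(0,0,0) → follower holds at (-107.000, -31.000, 41.500°)

29.000 -5.000 87.500
34.000 -22.000 178.000
21.000 -33.000 205.500
-37.000 -5.000 77.000
-107.000 -31.000 41.500
-107.000 -31.000 41.500


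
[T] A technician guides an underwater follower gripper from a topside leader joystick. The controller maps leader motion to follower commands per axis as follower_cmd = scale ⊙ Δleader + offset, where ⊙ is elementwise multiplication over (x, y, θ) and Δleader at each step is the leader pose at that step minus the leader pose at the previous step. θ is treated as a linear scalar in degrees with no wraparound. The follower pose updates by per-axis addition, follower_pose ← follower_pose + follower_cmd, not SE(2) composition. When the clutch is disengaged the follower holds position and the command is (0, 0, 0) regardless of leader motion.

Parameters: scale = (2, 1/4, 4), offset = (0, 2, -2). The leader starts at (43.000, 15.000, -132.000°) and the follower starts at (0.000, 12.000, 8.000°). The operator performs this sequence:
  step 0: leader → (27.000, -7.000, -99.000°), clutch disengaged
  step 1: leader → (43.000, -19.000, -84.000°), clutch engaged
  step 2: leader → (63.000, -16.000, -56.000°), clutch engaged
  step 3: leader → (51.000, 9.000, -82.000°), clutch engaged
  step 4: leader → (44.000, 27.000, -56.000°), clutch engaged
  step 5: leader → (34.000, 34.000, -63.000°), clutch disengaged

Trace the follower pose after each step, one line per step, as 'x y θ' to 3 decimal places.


0.000 12.000 8.000
32.000 11.000 66.000
72.000 13.750 176.000
48.000 22.000 70.000
34.000 28.500 172.000
34.000 28.500 172.000

step 0: Δleader=(-16.000, -22.000, 33.000°), disengaged; cmd=(0,0,0) → follower holds at (0.000, 12.000, 8.000°)
step 1: Δleader=(16.000, -12.000, 15.000°), engaged; cmd=(32.000, -1.000, 58.000°) → follower=(32.000, 11.000, 66.000°)
step 2: Δleader=(20.000, 3.000, 28.000°), engaged; cmd=(40.000, 2.750, 110.000°) → follower=(72.000, 13.750, 176.000°)
step 3: Δleader=(-12.000, 25.000, -26.000°), engaged; cmd=(-24.000, 8.250, -106.000°) → follower=(48.000, 22.000, 70.000°)
step 4: Δleader=(-7.000, 18.000, 26.000°), engaged; cmd=(-14.000, 6.500, 102.000°) → follower=(34.000, 28.500, 172.000°)
step 5: Δleader=(-10.000, 7.000, -7.000°), disengaged; cmd=(0,0,0) → follower holds at (34.000, 28.500, 172.000°)


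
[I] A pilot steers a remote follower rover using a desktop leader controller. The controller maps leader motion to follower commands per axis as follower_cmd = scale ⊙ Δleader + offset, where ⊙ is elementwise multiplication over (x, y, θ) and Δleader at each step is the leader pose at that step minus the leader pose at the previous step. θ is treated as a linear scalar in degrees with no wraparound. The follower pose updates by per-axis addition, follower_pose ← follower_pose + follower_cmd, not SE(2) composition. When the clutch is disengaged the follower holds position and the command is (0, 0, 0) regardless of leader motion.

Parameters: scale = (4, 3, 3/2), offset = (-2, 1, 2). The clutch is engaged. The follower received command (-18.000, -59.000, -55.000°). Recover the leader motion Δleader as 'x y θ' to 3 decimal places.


-4.000 -20.000 -38.000

axis x: (-18.000 − -2) / (4) = -4.000
axis y: (-59.000 − 1) / (3) = -20.000
axis θ: (-55.000 − 2) / (3/2) = -38.000


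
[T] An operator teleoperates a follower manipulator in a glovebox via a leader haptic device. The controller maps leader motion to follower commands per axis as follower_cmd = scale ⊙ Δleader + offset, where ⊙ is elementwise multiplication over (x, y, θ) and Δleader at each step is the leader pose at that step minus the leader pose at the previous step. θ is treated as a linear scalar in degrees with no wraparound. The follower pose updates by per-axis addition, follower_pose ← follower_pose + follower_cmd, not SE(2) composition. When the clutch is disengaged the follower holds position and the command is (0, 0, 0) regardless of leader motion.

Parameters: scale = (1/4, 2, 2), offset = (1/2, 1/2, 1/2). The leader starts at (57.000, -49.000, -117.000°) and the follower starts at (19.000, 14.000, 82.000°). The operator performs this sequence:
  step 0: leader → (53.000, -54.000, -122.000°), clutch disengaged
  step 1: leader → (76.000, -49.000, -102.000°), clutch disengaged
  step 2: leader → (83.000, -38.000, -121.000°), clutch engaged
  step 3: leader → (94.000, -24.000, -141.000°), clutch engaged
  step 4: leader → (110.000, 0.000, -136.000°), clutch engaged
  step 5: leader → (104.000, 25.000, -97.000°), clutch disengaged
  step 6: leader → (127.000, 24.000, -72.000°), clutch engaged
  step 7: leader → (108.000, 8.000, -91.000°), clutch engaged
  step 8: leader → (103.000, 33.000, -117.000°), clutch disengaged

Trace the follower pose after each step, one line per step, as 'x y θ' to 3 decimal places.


19.000 14.000 82.000
19.000 14.000 82.000
21.250 36.500 44.500
24.500 65.000 5.000
29.000 113.500 15.500
29.000 113.500 15.500
35.250 112.000 66.000
31.000 80.500 28.500
31.000 80.500 28.500

step 0: Δleader=(-4.000, -5.000, -5.000°), disengaged; cmd=(0,0,0) → follower holds at (19.000, 14.000, 82.000°)
step 1: Δleader=(23.000, 5.000, 20.000°), disengaged; cmd=(0,0,0) → follower holds at (19.000, 14.000, 82.000°)
step 2: Δleader=(7.000, 11.000, -19.000°), engaged; cmd=(2.250, 22.500, -37.500°) → follower=(21.250, 36.500, 44.500°)
step 3: Δleader=(11.000, 14.000, -20.000°), engaged; cmd=(3.250, 28.500, -39.500°) → follower=(24.500, 65.000, 5.000°)
step 4: Δleader=(16.000, 24.000, 5.000°), engaged; cmd=(4.500, 48.500, 10.500°) → follower=(29.000, 113.500, 15.500°)
step 5: Δleader=(-6.000, 25.000, 39.000°), disengaged; cmd=(0,0,0) → follower holds at (29.000, 113.500, 15.500°)
step 6: Δleader=(23.000, -1.000, 25.000°), engaged; cmd=(6.250, -1.500, 50.500°) → follower=(35.250, 112.000, 66.000°)
step 7: Δleader=(-19.000, -16.000, -19.000°), engaged; cmd=(-4.250, -31.500, -37.500°) → follower=(31.000, 80.500, 28.500°)
step 8: Δleader=(-5.000, 25.000, -26.000°), disengaged; cmd=(0,0,0) → follower holds at (31.000, 80.500, 28.500°)


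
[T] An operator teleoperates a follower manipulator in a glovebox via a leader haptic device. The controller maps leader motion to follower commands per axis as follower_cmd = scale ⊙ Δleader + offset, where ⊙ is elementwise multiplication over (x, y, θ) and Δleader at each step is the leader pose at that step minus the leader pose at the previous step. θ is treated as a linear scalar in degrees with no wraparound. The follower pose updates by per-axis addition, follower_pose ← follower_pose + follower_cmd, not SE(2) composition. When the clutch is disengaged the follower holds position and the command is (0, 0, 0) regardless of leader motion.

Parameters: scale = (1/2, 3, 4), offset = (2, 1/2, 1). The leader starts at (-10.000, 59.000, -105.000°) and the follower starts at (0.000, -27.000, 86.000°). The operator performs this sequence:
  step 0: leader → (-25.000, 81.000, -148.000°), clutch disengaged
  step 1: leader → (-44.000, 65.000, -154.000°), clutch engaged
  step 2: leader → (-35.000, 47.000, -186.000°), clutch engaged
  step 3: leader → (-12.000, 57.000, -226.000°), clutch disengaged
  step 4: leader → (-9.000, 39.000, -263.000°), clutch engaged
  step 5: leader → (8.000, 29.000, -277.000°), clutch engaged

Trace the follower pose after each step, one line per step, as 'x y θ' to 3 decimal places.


0.000 -27.000 86.000
-7.500 -74.500 63.000
-1.000 -128.000 -64.000
-1.000 -128.000 -64.000
2.500 -181.500 -211.000
13.000 -211.000 -266.000

step 0: Δleader=(-15.000, 22.000, -43.000°), disengaged; cmd=(0,0,0) → follower holds at (0.000, -27.000, 86.000°)
step 1: Δleader=(-19.000, -16.000, -6.000°), engaged; cmd=(-7.500, -47.500, -23.000°) → follower=(-7.500, -74.500, 63.000°)
step 2: Δleader=(9.000, -18.000, -32.000°), engaged; cmd=(6.500, -53.500, -127.000°) → follower=(-1.000, -128.000, -64.000°)
step 3: Δleader=(23.000, 10.000, -40.000°), disengaged; cmd=(0,0,0) → follower holds at (-1.000, -128.000, -64.000°)
step 4: Δleader=(3.000, -18.000, -37.000°), engaged; cmd=(3.500, -53.500, -147.000°) → follower=(2.500, -181.500, -211.000°)
step 5: Δleader=(17.000, -10.000, -14.000°), engaged; cmd=(10.500, -29.500, -55.000°) → follower=(13.000, -211.000, -266.000°)
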